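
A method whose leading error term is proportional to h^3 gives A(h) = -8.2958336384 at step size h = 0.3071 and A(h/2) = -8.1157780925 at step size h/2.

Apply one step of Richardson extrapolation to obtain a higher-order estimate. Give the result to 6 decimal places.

-8.090056

r = 3, so 2^r = 8.
Difference of the inputs: -8.1157780925 − (-8.2958336384) = 0.1800555459
Correction (A(h/2) − A(h))/(8 − 1) = 0.1800555459/7 = 0.0257222208
R = A(h/2) + (A(h/2) − A(h))/7 = -8.1157780925 + 0.0257222208 = -8.0900558717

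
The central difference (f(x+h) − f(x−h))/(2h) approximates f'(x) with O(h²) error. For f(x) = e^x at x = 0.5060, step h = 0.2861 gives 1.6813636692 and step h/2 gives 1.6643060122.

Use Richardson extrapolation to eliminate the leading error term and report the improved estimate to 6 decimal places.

1.658620

Error is O(h^2); halving h shrinks it by 2^2 = 4.
4·1.6643060122 = 6.6572240488; subtract 1.6813636692 → 4.9758603796
Denominator 4 − 1 = 3.
Extrapolated: 4.9758603796 / 3 = 1.6586201265
Gap between inputs: 1.706e-02; correction applied: −0.0056858857.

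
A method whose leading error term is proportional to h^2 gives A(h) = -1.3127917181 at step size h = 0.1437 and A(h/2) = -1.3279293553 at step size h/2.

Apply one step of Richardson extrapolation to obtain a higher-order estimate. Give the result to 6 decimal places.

-1.332975

Leading term ∝ h^2; use weight 4 = 2^2.
A(h/2) − A(h) = -1.3279293553 − (-1.3127917181) = -0.0151376372
Divide by 2^2 − 1 = 3: (-0.0151376372)/3 = -0.0050458791
R = A(h/2) + (A(h/2) − A(h))/3 = -1.3279293553 − 0.0050458791 = -1.3329752344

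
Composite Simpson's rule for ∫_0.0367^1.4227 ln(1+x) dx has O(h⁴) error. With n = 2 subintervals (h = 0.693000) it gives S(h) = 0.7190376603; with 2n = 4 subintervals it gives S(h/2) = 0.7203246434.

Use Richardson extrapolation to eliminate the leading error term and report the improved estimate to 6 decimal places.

Method order is 4; weight 2^4 = 16.
16 × 0.7203246434 = 11.5251942944; subtract 0.7190376603 → 10.8061566341
Divide by 2^4 − 1 = 15.
So the Richardson estimate is 0.7204104423.
Shift from A(h/2): +0.0000857989.

0.720410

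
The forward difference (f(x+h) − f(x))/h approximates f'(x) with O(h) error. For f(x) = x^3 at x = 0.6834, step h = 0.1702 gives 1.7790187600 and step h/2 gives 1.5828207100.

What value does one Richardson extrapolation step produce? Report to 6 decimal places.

With r = 1 the leading error scales as h^1, so the weight is 2^1 = 2.
A(h/2) − A(h) = 1.5828207100 − 1.7790187600 = -0.1961980500
Divide by 2^1 − 1 = 1: (-0.1961980500)/1 = -0.1961980500
R = 1.5828207100 − 0.1961980500 = 1.3866226600

1.386623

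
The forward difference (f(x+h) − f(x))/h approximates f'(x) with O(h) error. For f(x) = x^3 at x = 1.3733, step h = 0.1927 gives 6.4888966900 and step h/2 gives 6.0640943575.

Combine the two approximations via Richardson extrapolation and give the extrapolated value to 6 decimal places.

With r = 1 the leading error scales as h^1, so the weight is 2^1 = 2.
A(h/2) − A(h) = 6.0640943575 − 6.4888966900 = -0.4248023325
Correction (A(h/2) − A(h))/(2 − 1) = (-0.4248023325)/1 = -0.4248023325
R = A(h/2) + (A(h/2) − A(h))/1 = 6.0640943575 − 0.4248023325 = 5.6392920250

5.639292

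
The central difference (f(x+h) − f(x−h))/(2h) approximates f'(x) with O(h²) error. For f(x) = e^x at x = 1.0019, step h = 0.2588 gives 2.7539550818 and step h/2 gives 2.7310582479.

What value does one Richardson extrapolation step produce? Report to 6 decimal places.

2.723426

Error is O(h^2); halving h shrinks it by 2^2 = 4.
Weighted: 10.9242329916 − 2.7539550818 = 8.1702779098
(4*2.7310582479 − 2.7539550818)/(4 − 1) = 2.7234259699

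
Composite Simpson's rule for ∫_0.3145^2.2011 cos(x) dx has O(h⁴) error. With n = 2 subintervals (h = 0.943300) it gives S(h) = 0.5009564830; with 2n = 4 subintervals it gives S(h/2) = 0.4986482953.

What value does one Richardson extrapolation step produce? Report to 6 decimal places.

r = 4, so 2^r = 16.
Difference of the inputs: 0.4986482953 − 0.5009564830 = -0.0023081877
Divide by 2^4 − 1 = 15: (-0.0023081877)/15 = -0.0001538792
R = 0.4986482953 − 0.0001538792 = 0.4984944161

0.498494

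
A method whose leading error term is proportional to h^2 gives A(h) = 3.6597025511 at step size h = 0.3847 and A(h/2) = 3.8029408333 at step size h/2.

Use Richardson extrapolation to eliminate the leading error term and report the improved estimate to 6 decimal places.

3.850687

Method order is 2; weight 2^2 = 4.
4*3.8029408333 = 15.2117633332; subtract 3.6597025511 → 11.5520607821
Extrapolated: 11.5520607821 / 3 = 3.8506869274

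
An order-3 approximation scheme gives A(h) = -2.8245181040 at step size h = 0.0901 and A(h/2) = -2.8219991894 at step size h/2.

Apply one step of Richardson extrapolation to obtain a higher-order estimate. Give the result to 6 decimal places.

With r = 3 the leading error scales as h^3, so the weight is 2^3 = 8.
8*(-2.8219991894) − (-2.8245181040) = -19.7514754112
(8*(-2.8219991894) − (-2.8245181040))/(8 − 1) = -2.8216393445

-2.821639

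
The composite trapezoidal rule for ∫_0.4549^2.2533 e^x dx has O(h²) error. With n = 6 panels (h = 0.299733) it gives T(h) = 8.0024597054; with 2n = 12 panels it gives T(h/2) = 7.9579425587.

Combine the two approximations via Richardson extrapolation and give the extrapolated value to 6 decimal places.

Error is O(h^2); halving h shrinks it by 2^2 = 4.
Difference of the inputs: 7.9579425587 − 8.0024597054 = -0.0445171467
Correction (A(h/2) − A(h))/(4 − 1) = (-0.0445171467)/3 = -0.0148390489
R = A(h/2) + (A(h/2) − A(h))/3 = 7.9579425587 − 0.0148390489 = 7.9431035098

7.943104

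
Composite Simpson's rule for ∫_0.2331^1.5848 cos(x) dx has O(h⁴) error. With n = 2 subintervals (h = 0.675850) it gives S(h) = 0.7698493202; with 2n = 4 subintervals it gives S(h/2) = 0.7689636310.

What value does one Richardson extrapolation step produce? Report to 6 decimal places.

0.768905

Leading term ∝ h^4; use weight 16 = 2^4.
16×0.7689636310 − 0.7698493202 = 11.5335687758
(16×0.7689636310 − 0.7698493202)/(16 − 1) = 0.7689045851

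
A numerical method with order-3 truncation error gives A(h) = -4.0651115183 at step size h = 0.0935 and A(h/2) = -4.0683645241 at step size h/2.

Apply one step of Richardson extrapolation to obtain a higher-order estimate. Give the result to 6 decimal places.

-4.068829

r = 3: numerator weight 8, denominator 7.
Numerator 8·A(h/2) − A(h) = 8·(-4.0683645241) − (-4.0651115183) = -28.4818046745
Divide by 2^3 − 1 = 7.
So the Richardson estimate is -4.0688292392.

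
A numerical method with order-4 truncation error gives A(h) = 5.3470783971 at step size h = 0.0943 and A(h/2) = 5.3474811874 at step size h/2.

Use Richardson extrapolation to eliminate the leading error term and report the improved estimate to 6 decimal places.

5.347508

Error is O(h^4); halving h shrinks it by 2^4 = 16.
Top: 16(5.3474811874) − (5.3470783971) = 80.2126206013
Denominator 16 − 1 = 15.
80.2126206013 ÷ 15 = 5.3475080401
Correction |R − A(h/2)| = 2.685e-05; gap |A(h/2) − A(h)| = 4.028e-04.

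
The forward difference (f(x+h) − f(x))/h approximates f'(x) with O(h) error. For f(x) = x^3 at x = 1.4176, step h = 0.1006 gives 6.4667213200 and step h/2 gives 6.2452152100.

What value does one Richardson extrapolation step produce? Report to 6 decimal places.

6.023709

r = 1, so 2^r = 2.
Numerator 2×A(h/2) − A(h) = 2×6.2452152100 − 6.4667213200 = 6.0237091000
Denominator 2 − 1 = 1.
R = 6.0237091000/1 = 6.0237091000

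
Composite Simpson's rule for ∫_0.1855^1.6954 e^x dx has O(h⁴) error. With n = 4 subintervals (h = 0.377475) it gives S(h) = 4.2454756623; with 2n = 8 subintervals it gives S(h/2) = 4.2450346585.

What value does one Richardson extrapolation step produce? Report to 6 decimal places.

The method has order 4: 2^4 = 16.
Top: 16(4.2450346585) − (4.2454756623) = 63.6750788737
Denominator 16 − 1 = 15.
So the Richardson estimate is 4.2450052582.
Gap between inputs: 4.410e-04; correction applied: −0.0000294003.

4.245005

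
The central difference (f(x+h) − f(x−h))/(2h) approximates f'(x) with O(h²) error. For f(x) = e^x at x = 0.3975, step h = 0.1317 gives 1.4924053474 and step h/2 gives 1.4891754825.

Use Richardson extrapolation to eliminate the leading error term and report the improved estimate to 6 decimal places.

1.488099

Leading term ∝ h^2; use weight 4 = 2^2.
4×1.4891754825 = 5.9567019300; subtract 1.4924053474 → 4.4642965826
Denominator 4 − 1 = 3.
So the Richardson estimate is 1.4880988609.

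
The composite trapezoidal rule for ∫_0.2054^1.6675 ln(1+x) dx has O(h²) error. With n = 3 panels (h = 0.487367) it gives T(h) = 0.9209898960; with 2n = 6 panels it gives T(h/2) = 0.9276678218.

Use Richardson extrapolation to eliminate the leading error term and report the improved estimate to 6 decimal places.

Method order is 2; weight 2^2 = 4.
Weighted: 3.7106712872 − 0.9209898960 = 2.7896813912
Divide by 2^2 − 1 = 3.
Result: 0.9298937971
Correction |R − A(h/2)| = 2.226e-03; gap |A(h/2) − A(h)| = 6.678e-03.

0.929894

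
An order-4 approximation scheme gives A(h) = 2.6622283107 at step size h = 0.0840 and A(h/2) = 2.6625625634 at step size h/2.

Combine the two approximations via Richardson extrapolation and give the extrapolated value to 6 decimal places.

2.662585

With r = 4 the leading error scales as h^4, so the weight is 2^4 = 16.
16×2.6625625634 = 42.6010010144; subtract 2.6622283107 → 39.9387727037
Divide by 2^4 − 1 = 15.
So the Richardson estimate is 2.6625848469.
Gap between inputs: 3.343e-04; correction applied: +0.0000222835.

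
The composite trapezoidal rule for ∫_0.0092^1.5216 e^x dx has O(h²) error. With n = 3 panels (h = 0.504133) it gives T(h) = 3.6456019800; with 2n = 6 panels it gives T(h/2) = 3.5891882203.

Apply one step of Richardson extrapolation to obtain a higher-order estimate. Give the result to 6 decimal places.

3.570384

r = 2: numerator weight 4, denominator 3.
Weighted: 14.3567528812 − 3.6456019800 = 10.7111509012
Extrapolated: 10.7111509012 / 3 = 3.5703836337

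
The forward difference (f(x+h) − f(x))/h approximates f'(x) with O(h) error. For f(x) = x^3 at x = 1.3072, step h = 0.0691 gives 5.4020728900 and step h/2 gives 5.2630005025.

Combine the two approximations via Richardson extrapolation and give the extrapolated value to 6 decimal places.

5.123928

With r = 1 the leading error scales as h^1, so the weight is 2^1 = 2.
A(h/2) − A(h) = 5.2630005025 − 5.4020728900 = -0.1390723875
Divide by 2^1 − 1 = 1: (-0.1390723875)/1 = -0.1390723875
R = A(h/2) + (A(h/2) − A(h))/1 = 5.2630005025 − 0.1390723875 = 5.1239281150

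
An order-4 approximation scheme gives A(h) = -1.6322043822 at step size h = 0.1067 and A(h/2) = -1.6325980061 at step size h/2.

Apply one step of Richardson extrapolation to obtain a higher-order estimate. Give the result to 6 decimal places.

Method order is 4; weight 2^4 = 16.
16×(-1.6325980061) − (-1.6322043822) = -24.4893637154
Divide by 2^4 − 1 = 15.
R = (-24.4893637154)/15 = -1.6326242477
Gap between inputs: 3.936e-04; correction applied: −0.0000262416.

-1.632624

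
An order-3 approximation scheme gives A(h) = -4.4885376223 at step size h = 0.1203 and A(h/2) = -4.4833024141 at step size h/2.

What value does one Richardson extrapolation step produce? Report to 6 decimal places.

r = 3, so 2^r = 8.
Weighted: (-35.8664193128) − (-4.4885376223) = -31.3778816905
Denominator 8 − 1 = 7.
(-31.3778816905) ÷ 7 = -4.4825545272

-4.482555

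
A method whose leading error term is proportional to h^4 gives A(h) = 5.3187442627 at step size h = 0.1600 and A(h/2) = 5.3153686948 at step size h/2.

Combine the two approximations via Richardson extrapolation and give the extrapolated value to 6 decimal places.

5.315144

Error is O(h^4); halving h shrinks it by 2^4 = 16.
2^4×A(h/2) = 85.0458991168; minus A(h) gives 79.7271548541.
Divide by 2^4 − 1 = 15.
79.7271548541 ÷ 15 = 5.3151436569
Shift from A(h/2): −0.0002250379.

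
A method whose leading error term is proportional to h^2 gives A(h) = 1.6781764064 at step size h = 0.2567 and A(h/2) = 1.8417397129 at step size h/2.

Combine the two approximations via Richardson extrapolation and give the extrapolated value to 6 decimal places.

Leading term ∝ h^2; use weight 4 = 2^2.
Difference of the inputs: 1.8417397129 − 1.6781764064 = 0.1635633065
Divide by 2^2 − 1 = 3: 0.1635633065/3 = 0.0545211022
R = 1.8417397129 + 0.0545211022 = 1.8962608151
Gap between inputs: 1.636e-01; correction applied: +0.0545211022.

1.896261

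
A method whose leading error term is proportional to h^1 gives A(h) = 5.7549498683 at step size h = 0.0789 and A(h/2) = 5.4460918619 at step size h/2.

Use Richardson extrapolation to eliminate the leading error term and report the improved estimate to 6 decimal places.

Leading term ∝ h^1; use weight 2 = 2^1.
Weighted: 10.8921837238 − 5.7549498683 = 5.1372338555
5.1372338555 ÷ 1 = 5.1372338555

5.137234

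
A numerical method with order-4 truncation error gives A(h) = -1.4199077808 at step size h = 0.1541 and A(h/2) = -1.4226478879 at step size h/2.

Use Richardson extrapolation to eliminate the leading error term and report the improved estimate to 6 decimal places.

r = 4, so 2^r = 16.
Top: 16(-1.4226478879) − (-1.4199077808) = -21.3424584256
R = (-21.3424584256)/15 = -1.4228305617

-1.422831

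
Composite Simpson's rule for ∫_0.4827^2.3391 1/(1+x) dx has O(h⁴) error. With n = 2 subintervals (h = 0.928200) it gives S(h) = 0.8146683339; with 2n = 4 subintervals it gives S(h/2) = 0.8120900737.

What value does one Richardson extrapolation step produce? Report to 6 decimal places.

0.811918

Error is O(h^4); halving h shrinks it by 2^4 = 16.
2^4 × A(h/2) = 12.9934411792; minus A(h) gives 12.1787728453.
Denominator 16 − 1 = 15.
Result: 0.8119181897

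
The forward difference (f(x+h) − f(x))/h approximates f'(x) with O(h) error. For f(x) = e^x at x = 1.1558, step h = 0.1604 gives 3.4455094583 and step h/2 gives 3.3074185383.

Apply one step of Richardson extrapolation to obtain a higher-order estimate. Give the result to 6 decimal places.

3.169328

r = 1, so 2^r = 2.
2·3.3074185383 = 6.6148370766; 6.6148370766 − 3.4455094583 = 3.1693276183
(2·3.3074185383 − 3.4455094583)/(2 − 1) = 3.1693276183
Gap between inputs: 1.381e-01; correction applied: −0.1380909200.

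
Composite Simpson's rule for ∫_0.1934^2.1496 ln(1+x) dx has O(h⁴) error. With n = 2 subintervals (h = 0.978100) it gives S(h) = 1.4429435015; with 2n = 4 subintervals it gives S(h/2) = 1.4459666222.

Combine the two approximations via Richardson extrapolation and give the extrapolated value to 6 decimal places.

The method has order 4: 2^4 = 16.
16×1.4459666222 = 23.1354659552; subtract 1.4429435015 → 21.6925224537
Denominator 16 − 1 = 15.
Result: 1.4461681636

1.446168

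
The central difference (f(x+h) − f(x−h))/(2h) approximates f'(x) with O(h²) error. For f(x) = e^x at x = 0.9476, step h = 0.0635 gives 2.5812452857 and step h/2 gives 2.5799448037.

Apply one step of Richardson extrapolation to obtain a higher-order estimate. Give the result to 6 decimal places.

r = 2, so 2^r = 4.
A(h/2) − A(h) = 2.5799448037 − 2.5812452857 = -0.0013004820
Divide by 2^2 − 1 = 3: (-0.0013004820)/3 = -0.0004334940
R = A(h/2) + (A(h/2) − A(h))/3 = 2.5799448037 − 0.0004334940 = 2.5795113097
Correction |R − A(h/2)| = 4.335e-04; gap |A(h/2) − A(h)| = 1.300e-03.

2.579511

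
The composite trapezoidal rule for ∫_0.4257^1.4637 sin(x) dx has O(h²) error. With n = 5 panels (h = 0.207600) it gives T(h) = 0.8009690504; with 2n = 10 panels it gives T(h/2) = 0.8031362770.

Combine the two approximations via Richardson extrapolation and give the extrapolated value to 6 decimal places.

0.803859

r = 2: numerator weight 4, denominator 3.
Numerator 4*A(h/2) − A(h) = 4*0.8031362770 − 0.8009690504 = 2.4115760576
Denominator 4 − 1 = 3.
Result: 0.8038586859
Correction |R − A(h/2)| = 7.224e-04; gap |A(h/2) − A(h)| = 2.167e-03.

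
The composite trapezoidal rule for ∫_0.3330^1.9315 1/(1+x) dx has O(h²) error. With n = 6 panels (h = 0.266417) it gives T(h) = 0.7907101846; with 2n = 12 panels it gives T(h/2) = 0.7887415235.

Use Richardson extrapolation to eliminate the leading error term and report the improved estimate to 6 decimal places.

0.788085

Order 2 gives 2^r = 4 and 2^r − 1 = 3.
4×0.7887415235 = 3.1549660940; subtract 0.7907101846 → 2.3642559094
(4×0.7887415235 − 0.7907101846)/(4 − 1) = 0.7880853031
Correction |R − A(h/2)| = 6.562e-04; gap |A(h/2) − A(h)| = 1.969e-03.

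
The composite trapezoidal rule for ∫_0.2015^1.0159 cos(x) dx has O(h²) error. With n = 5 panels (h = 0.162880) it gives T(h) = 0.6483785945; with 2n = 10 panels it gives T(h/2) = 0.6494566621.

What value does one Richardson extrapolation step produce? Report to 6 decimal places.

0.649816

Leading term ∝ h^2; use weight 4 = 2^2.
Top: 4(0.6494566621) − (0.6483785945) = 1.9494480539
Denominator 4 − 1 = 3.
Result: 0.6498160180
Correction |R − A(h/2)| = 3.594e-04; gap |A(h/2) − A(h)| = 1.078e-03.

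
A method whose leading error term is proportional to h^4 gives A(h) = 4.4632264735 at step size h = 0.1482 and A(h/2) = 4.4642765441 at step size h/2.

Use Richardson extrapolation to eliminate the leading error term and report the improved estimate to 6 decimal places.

Method order is 4; weight 2^4 = 16.
2^4×A(h/2) = 71.4284247056; minus A(h) gives 66.9651982321.
Divide by 2^4 − 1 = 15.
(16×4.4642765441 − 4.4632264735)/(16 − 1) = 4.4643465488
Shift from A(h/2): +0.0000700047.

4.464347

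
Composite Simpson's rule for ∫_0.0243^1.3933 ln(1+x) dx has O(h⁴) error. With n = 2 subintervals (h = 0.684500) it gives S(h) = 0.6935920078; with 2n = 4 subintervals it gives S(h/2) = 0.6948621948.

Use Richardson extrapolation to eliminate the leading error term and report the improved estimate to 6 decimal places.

r = 4: numerator weight 16, denominator 15.
16·0.6948621948 − 0.6935920078 = 10.4242031090
(16·0.6948621948 − 0.6935920078)/(16 − 1) = 0.6949468739

0.694947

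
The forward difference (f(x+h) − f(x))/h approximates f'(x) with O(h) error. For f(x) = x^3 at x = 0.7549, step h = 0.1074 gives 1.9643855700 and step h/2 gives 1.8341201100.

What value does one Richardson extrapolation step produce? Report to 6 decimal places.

1.703855

Error is O(h^1); halving h shrinks it by 2^1 = 2.
Top: 2(1.8341201100) − (1.9643855700) = 1.7038546500
Extrapolated: 1.7038546500 / 1 = 1.7038546500
Gap between inputs: 1.303e-01; correction applied: −0.1302654600.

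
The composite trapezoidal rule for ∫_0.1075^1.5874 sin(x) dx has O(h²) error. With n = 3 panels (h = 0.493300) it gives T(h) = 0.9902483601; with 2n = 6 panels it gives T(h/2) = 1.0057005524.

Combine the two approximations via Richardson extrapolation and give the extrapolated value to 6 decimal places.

1.010851

Error is O(h^2); halving h shrinks it by 2^2 = 4.
Weighted: 4.0228022096 − 0.9902483601 = 3.0325538495
Denominator 4 − 1 = 3.
R = 3.0325538495/3 = 1.0108512832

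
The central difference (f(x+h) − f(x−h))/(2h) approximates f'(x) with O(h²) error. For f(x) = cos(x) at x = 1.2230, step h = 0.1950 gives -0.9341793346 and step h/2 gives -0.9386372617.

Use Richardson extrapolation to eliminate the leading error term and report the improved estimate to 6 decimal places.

-0.940123

r = 2: numerator weight 4, denominator 3.
Numerator 4 × A(h/2) − A(h) = 4 × (-0.9386372617) − (-0.9341793346) = -2.8203697122
Denominator 4 − 1 = 3.
(4 × (-0.9386372617) − (-0.9341793346))/(4 − 1) = -0.9401232374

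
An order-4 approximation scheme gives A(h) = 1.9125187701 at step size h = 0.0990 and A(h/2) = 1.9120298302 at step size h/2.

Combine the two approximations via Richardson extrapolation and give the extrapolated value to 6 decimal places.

1.911997

Error is O(h^4); halving h shrinks it by 2^4 = 16.
16 × 1.9120298302 − 1.9125187701 = 28.6799585131
Divide by 2^4 − 1 = 15.
Extrapolated: 28.6799585131 / 15 = 1.9119972342
Gap between inputs: 4.889e-04; correction applied: −0.0000325960.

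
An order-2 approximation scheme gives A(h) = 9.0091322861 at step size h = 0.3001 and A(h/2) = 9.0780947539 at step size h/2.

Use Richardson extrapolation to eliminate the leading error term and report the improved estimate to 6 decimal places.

Error is O(h^2); halving h shrinks it by 2^2 = 4.
4*9.0780947539 = 36.3123790156; 36.3123790156 − 9.0091322861 = 27.3032467295
Divide by 2^2 − 1 = 3.
R = 27.3032467295/3 = 9.1010822432
Correction |R − A(h/2)| = 2.299e-02; gap |A(h/2) − A(h)| = 6.896e-02.

9.101082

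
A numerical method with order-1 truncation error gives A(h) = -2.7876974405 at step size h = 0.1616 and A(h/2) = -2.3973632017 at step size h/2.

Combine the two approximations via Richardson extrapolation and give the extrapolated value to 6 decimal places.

-2.007029

Error is O(h^1); halving h shrinks it by 2^1 = 2.
Weighted: (-4.7947264034) − (-2.7876974405) = -2.0070289629
(2×(-2.3973632017) − (-2.7876974405))/(2 − 1) = -2.0070289629
Shift from A(h/2): +0.3903342388.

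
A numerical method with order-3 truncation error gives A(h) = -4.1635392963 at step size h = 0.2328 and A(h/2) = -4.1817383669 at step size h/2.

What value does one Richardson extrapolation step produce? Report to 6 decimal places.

Order 3 gives 2^r = 8 and 2^r − 1 = 7.
2^3×A(h/2) = -33.4539069352; minus A(h) gives -29.2903676389.
(8×(-4.1817383669) − (-4.1635392963))/(8 − 1) = -4.1843382341

-4.184338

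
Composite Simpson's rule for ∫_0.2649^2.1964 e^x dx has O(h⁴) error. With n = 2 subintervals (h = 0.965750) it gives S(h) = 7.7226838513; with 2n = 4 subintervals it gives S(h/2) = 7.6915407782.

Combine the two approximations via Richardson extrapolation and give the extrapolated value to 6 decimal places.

With r = 4 the leading error scales as h^4, so the weight is 2^4 = 16.
Numerator 16·A(h/2) − A(h) = 16·7.6915407782 − 7.7226838513 = 115.3419685999
Divide by 2^4 − 1 = 15.
Result: 7.6894645733
Shift from A(h/2): −0.0020762049.

7.689465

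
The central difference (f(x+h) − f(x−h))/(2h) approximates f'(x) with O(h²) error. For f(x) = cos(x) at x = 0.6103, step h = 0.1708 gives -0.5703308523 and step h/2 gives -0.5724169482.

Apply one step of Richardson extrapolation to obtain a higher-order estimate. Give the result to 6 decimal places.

With r = 2 the leading error scales as h^2, so the weight is 2^2 = 4.
4 × (-0.5724169482) = -2.2896677928; (-2.2896677928) − (-0.5703308523) = -1.7193369405
(4 × (-0.5724169482) − (-0.5703308523))/(4 − 1) = -0.5731123135
Correction |R − A(h/2)| = 6.954e-04; gap |A(h/2) − A(h)| = 2.086e-03.

-0.573112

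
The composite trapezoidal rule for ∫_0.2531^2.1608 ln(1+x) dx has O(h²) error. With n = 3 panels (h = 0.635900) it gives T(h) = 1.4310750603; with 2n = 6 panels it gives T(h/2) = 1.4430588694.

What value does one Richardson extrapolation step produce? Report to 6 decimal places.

1.447053

Leading term ∝ h^2; use weight 4 = 2^2.
4·1.4430588694 = 5.7722354776; 5.7722354776 − 1.4310750603 = 4.3411604173
(4·1.4430588694 − 1.4310750603)/(4 − 1) = 1.4470534724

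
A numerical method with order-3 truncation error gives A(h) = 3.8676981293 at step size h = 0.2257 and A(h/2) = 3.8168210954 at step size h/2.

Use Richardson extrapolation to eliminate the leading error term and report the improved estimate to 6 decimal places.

3.809553

Method order is 3; weight 2^3 = 8.
Numerator 8 × A(h/2) − A(h) = 8 × 3.8168210954 − 3.8676981293 = 26.6668706339
Divide by 2^3 − 1 = 7.
Extrapolated: 26.6668706339 / 7 = 3.8095529477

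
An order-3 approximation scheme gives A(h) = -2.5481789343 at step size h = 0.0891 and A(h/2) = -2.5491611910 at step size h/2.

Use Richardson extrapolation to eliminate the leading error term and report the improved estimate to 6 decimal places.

Method order is 3; weight 2^3 = 8.
8 × (-2.5491611910) − (-2.5481789343) = -17.8451105937
(-17.8451105937) ÷ 7 = -2.5493015134

-2.549302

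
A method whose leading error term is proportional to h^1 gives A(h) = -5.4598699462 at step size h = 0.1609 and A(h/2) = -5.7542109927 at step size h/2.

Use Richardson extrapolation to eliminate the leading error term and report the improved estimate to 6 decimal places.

Leading term ∝ h^1; use weight 2 = 2^1.
2 × (-5.7542109927) = -11.5084219854; subtract (-5.4598699462) → -6.0485520392
(-6.0485520392) ÷ 1 = -6.0485520392

-6.048552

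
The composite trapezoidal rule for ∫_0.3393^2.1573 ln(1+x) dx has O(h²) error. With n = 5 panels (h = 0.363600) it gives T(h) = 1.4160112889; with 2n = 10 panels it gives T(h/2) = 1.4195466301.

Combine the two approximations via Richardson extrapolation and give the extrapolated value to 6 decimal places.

1.420725

With r = 2 the leading error scales as h^2, so the weight is 2^2 = 4.
2^2×A(h/2) = 5.6781865204; minus A(h) gives 4.2621752315.
Divide by 2^2 − 1 = 3.
Extrapolated: 4.2621752315 / 3 = 1.4207250772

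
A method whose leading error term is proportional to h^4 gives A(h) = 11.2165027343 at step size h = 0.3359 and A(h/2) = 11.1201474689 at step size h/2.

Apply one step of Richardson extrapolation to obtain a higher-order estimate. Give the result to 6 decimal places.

The method has order 4: 2^4 = 16.
Top: 16(11.1201474689) − (11.2165027343) = 166.7058567681
Divide by 2^4 − 1 = 15.
Extrapolated: 166.7058567681 / 15 = 11.1137237845
Shift from A(h/2): −0.0064236844.

11.113724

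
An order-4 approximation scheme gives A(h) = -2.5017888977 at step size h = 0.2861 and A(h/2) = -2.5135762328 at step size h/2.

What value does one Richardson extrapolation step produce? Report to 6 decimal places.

-2.514362

Error is O(h^4); halving h shrinks it by 2^4 = 16.
2^4 × A(h/2) = -40.2172197248; minus A(h) gives -37.7154308271.
(-37.7154308271) ÷ 15 = -2.5143620551
Gap between inputs: 1.179e-02; correction applied: −0.0007858223.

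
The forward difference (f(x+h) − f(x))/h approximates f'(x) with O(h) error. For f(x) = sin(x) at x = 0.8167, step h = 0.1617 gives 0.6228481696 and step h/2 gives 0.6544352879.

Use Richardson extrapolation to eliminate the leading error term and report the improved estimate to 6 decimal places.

Method order is 1; weight 2^1 = 2.
Difference of the inputs: 0.6544352879 − 0.6228481696 = 0.0315871183
Correction (A(h/2) − A(h))/(2 − 1) = 0.0315871183/1 = 0.0315871183
R = A(h/2) + (A(h/2) − A(h))/1 = 0.6544352879 + 0.0315871183 = 0.6860224062
Gap between inputs: 3.159e-02; correction applied: +0.0315871183.

0.686022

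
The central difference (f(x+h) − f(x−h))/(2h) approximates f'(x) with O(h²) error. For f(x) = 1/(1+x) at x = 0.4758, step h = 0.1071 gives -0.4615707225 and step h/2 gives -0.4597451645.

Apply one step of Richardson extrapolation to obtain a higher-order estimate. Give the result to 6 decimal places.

r = 2: numerator weight 4, denominator 3.
Difference of the inputs: -0.4597451645 − (-0.4615707225) = 0.0018255580
Divide by 2^2 − 1 = 3: 0.0018255580/3 = 0.0006085193
R = A(h/2) + (A(h/2) − A(h))/3 = -0.4597451645 + 0.0006085193 = -0.4591366452

-0.459137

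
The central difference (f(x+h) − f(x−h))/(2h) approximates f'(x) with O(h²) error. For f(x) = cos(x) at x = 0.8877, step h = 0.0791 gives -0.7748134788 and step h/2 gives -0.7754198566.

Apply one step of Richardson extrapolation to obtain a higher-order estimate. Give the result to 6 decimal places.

-0.775622

r = 2: numerator weight 4, denominator 3.
Numerator 4×A(h/2) − A(h) = 4×(-0.7754198566) − (-0.7748134788) = -2.3268659476
Divide by 2^2 − 1 = 3.
Result: -0.7756219825
Correction |R − A(h/2)| = 2.021e-04; gap |A(h/2) − A(h)| = 6.064e-04.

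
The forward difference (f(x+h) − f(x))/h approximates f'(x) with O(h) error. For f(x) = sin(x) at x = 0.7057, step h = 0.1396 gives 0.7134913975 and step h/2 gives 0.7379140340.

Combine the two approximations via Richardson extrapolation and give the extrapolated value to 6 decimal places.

0.762337

r = 1, so 2^r = 2.
Weighted: 1.4758280680 − 0.7134913975 = 0.7623366705
Denominator 2 − 1 = 1.
0.7623366705 ÷ 1 = 0.7623366705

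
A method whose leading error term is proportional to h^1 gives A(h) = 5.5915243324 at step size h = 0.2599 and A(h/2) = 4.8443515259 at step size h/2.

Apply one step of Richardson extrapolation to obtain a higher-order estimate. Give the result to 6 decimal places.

The method has order 1: 2^1 = 2.
Top: 2(4.8443515259) − (5.5915243324) = 4.0971787194
Extrapolated: 4.0971787194 / 1 = 4.0971787194

4.097179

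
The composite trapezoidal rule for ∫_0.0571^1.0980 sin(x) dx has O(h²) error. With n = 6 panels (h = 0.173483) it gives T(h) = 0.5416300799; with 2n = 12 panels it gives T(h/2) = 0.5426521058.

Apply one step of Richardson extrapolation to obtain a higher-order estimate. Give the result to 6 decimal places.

r = 2, so 2^r = 4.
4 × 0.5426521058 = 2.1706084232; 2.1706084232 − 0.5416300799 = 1.6289783433
R = 1.6289783433/3 = 0.5429927811
Gap between inputs: 1.022e-03; correction applied: +0.0003406753.

0.542993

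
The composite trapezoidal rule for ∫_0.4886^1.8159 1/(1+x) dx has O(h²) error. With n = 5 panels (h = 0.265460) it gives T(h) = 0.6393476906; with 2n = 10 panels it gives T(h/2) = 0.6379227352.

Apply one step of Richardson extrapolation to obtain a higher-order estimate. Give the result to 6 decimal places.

Leading term ∝ h^2; use weight 4 = 2^2.
Top: 4(0.6379227352) − (0.6393476906) = 1.9123432502
1.9123432502 ÷ 3 = 0.6374477501

0.637448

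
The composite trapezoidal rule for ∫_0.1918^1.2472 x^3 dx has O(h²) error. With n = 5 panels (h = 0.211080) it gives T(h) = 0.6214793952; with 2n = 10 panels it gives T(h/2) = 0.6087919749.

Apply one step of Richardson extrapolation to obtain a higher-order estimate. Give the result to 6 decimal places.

0.604563

Method order is 2; weight 2^2 = 4.
Top: 4(0.6087919749) − (0.6214793952) = 1.8136885044
R = 1.8136885044/3 = 0.6045628348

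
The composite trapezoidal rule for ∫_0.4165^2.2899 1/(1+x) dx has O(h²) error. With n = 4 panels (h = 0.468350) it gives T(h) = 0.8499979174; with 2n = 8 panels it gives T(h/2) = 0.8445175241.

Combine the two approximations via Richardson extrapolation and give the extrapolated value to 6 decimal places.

Leading term ∝ h^2; use weight 4 = 2^2.
Weighted: 3.3780700964 − 0.8499979174 = 2.5280721790
R = 2.5280721790/3 = 0.8426907263
Correction |R − A(h/2)| = 1.827e-03; gap |A(h/2) − A(h)| = 5.480e-03.

0.842691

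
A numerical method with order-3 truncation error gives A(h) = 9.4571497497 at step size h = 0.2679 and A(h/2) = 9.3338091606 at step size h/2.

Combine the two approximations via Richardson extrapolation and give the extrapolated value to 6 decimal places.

Order 3 gives 2^r = 8 and 2^r − 1 = 7.
Numerator 8 × A(h/2) − A(h) = 8 × 9.3338091606 − 9.4571497497 = 65.2133235351
(8 × 9.3338091606 − 9.4571497497)/(8 − 1) = 9.3161890764

9.316189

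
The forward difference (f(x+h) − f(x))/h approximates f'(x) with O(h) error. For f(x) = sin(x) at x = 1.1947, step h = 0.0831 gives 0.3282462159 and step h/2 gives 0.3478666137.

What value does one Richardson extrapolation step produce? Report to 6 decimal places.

0.367487

Method order is 1; weight 2^1 = 2.
Weighted: 0.6957332274 − 0.3282462159 = 0.3674870115
(2*0.3478666137 − 0.3282462159)/(2 − 1) = 0.3674870115
Gap between inputs: 1.962e-02; correction applied: +0.0196203978.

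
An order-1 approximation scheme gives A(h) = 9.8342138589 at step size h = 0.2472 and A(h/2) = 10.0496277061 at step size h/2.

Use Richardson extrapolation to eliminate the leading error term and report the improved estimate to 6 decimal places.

10.265042

Leading term ∝ h^1; use weight 2 = 2^1.
Top: 2(10.0496277061) − (9.8342138589) = 10.2650415533
Divide by 2^1 − 1 = 1.
Result: 10.2650415533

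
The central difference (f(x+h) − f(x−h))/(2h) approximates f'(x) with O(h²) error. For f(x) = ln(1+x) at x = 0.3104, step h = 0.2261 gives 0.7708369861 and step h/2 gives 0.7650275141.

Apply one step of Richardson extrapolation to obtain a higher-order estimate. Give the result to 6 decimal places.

Order 2 gives 2^r = 4 and 2^r − 1 = 3.
2^2 × A(h/2) = 3.0601100564; minus A(h) gives 2.2892730703.
Divide by 2^2 − 1 = 3.
R = 2.2892730703/3 = 0.7630910234
Correction |R − A(h/2)| = 1.936e-03; gap |A(h/2) − A(h)| = 5.809e-03.

0.763091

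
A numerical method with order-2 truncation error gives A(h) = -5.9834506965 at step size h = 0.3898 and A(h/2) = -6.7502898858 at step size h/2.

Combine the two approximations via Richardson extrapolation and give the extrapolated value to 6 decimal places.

-7.005903

Leading term ∝ h^2; use weight 4 = 2^2.
Numerator 4*A(h/2) − A(h) = 4*(-6.7502898858) − (-5.9834506965) = -21.0177088467
Denominator 4 − 1 = 3.
Result: -7.0059029489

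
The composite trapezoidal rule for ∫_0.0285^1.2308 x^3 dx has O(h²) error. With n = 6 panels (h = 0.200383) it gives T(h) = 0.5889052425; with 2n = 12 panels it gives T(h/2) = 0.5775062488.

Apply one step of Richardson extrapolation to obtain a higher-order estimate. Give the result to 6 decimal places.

0.573707

Error is O(h^2); halving h shrinks it by 2^2 = 4.
4*0.5775062488 = 2.3100249952; subtract 0.5889052425 → 1.7211197527
Denominator 4 − 1 = 3.
(4*0.5775062488 − 0.5889052425)/(4 − 1) = 0.5737065842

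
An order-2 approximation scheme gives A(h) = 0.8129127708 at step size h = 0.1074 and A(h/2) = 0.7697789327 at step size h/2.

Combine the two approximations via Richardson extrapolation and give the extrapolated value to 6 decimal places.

Leading term ∝ h^2; use weight 4 = 2^2.
4 × 0.7697789327 = 3.0791157308; subtract 0.8129127708 → 2.2662029600
Extrapolated: 2.2662029600 / 3 = 0.7554009867

0.755401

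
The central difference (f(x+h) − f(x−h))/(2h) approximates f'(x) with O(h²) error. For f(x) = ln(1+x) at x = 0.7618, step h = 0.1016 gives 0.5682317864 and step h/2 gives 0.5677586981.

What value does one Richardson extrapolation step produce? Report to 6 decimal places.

The method has order 2: 2^2 = 4.
Weighted: 2.2710347924 − 0.5682317864 = 1.7028030060
Denominator 4 − 1 = 3.
So the Richardson estimate is 0.5676010020.
Shift from A(h/2): −0.0001576961.

0.567601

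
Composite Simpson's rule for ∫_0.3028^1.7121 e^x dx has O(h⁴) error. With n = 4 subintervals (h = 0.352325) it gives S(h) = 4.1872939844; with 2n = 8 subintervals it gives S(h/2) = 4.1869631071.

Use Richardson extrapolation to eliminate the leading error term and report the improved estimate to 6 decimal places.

Error is O(h^4); halving h shrinks it by 2^4 = 16.
2^4×A(h/2) = 66.9914097136; minus A(h) gives 62.8041157292.
Divide by 2^4 − 1 = 15.
(16×4.1869631071 − 4.1872939844)/(16 − 1) = 4.1869410486

4.186941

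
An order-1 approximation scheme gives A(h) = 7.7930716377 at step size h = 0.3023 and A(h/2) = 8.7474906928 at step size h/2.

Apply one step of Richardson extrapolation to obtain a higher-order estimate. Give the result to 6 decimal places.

9.701910

The method has order 1: 2^1 = 2.
2 × 8.7474906928 = 17.4949813856; 17.4949813856 − 7.7930716377 = 9.7019097479
Divide by 2^1 − 1 = 1.
R = 9.7019097479/1 = 9.7019097479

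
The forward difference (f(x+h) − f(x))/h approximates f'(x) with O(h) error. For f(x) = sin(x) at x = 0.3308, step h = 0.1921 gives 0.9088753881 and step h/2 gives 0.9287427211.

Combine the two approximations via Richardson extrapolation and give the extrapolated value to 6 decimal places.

0.948610

Leading term ∝ h^1; use weight 2 = 2^1.
Numerator 2*A(h/2) − A(h) = 2*0.9287427211 − 0.9088753881 = 0.9486100541
0.9486100541 ÷ 1 = 0.9486100541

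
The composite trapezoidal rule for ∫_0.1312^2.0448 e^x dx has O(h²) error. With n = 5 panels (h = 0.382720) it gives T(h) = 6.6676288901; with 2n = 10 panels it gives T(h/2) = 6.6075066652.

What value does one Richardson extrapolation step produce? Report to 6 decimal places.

6.587466

Order 2 gives 2^r = 4 and 2^r − 1 = 3.
A(h/2) − A(h) = 6.6075066652 − 6.6676288901 = -0.0601222249
Divide by 2^2 − 1 = 3: (-0.0601222249)/3 = -0.0200407416
R = 6.6075066652 − 0.0200407416 = 6.5874659236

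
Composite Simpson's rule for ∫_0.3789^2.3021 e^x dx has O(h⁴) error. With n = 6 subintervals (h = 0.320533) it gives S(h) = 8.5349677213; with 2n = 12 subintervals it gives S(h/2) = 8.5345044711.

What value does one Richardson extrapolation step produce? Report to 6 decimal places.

Error is O(h^4); halving h shrinks it by 2^4 = 16.
Numerator 16 × A(h/2) − A(h) = 16 × 8.5345044711 − 8.5349677213 = 128.0171038163
Denominator 16 − 1 = 15.
128.0171038163 ÷ 15 = 8.5344735878

8.534474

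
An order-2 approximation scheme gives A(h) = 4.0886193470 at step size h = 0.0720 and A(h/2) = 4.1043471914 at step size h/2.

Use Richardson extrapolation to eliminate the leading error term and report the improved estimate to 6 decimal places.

r = 2: numerator weight 4, denominator 3.
Difference of the inputs: 4.1043471914 − 4.0886193470 = 0.0157278444
Correction (A(h/2) − A(h))/(4 − 1) = 0.0157278444/3 = 0.0052426148
R = 4.1043471914 + 0.0052426148 = 4.1095898062
Correction |R − A(h/2)| = 5.243e-03; gap |A(h/2) − A(h)| = 1.573e-02.

4.109590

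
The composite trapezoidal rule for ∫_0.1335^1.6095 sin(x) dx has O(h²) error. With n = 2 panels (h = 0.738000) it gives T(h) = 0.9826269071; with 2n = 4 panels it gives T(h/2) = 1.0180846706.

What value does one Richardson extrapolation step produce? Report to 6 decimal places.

Order 2 gives 2^r = 4 and 2^r − 1 = 3.
Top: 4(1.0180846706) − (0.9826269071) = 3.0897117753
Extrapolated: 3.0897117753 / 3 = 1.0299039251
Correction |R − A(h/2)| = 1.182e-02; gap |A(h/2) − A(h)| = 3.546e-02.

1.029904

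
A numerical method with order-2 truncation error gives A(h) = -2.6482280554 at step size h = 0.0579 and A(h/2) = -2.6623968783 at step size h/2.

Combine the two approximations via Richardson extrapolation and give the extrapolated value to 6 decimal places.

-2.667120

Error is O(h^2); halving h shrinks it by 2^2 = 4.
2^2*A(h/2) = -10.6495875132; minus A(h) gives -8.0013594578.
(-8.0013594578) ÷ 3 = -2.6671198193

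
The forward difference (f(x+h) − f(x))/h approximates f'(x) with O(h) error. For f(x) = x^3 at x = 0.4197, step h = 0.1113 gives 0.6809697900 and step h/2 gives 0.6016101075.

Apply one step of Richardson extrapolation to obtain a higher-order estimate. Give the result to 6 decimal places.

r = 1: numerator weight 2, denominator 1.
Numerator 2×A(h/2) − A(h) = 2×0.6016101075 − 0.6809697900 = 0.5222504250
Divide by 2^1 − 1 = 1.
Result: 0.5222504250

0.522250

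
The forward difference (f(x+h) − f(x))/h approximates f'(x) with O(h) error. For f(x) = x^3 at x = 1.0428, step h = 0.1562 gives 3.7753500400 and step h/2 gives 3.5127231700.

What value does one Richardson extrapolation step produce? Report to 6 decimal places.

3.250096

The method has order 1: 2^1 = 2.
A(h/2) − A(h) = 3.5127231700 − 3.7753500400 = -0.2626268700
Correction (A(h/2) − A(h))/(2 − 1) = (-0.2626268700)/1 = -0.2626268700
R = 3.5127231700 − 0.2626268700 = 3.2500963000
Shift from A(h/2): −0.2626268700.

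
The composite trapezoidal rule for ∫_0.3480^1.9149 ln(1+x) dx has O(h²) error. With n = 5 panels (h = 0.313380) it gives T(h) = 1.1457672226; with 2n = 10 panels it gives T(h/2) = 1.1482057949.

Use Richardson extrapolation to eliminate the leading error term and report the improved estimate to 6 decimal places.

1.149019

The method has order 2: 2^2 = 4.
Top: 4(1.1482057949) − (1.1457672226) = 3.4470559570
3.4470559570 ÷ 3 = 1.1490186523
Shift from A(h/2): +0.0008128574.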